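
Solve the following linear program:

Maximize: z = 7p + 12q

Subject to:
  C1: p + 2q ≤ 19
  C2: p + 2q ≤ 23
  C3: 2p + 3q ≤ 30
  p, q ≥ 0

Evaluate the objective at each vertex of the feasible region:
  z(0, 0) = 0
  z(15, 0) = 105
  z(3, 8) = 117  ←
  z(0, 9.5) = 114
The maximum is at p = 3, q = 8.

p = 3, q = 8, z = 117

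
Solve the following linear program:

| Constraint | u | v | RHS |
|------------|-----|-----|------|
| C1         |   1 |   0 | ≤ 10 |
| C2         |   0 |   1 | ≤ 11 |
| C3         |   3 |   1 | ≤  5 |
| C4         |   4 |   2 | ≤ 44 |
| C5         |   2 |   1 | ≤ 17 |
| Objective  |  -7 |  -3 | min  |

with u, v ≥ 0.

Evaluate the objective at each vertex of the feasible region:
  z(0, 0) = 0
  z(1.667, 0) = -11.67
  z(0, 5) = -15  ←
The minimum is at u = 0, v = 5.

u = 0, v = 5, z = -15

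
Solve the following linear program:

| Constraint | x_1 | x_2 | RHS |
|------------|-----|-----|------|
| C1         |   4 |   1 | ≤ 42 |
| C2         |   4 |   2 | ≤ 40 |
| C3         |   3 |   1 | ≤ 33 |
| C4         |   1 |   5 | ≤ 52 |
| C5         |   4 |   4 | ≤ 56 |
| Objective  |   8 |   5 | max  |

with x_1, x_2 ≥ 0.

Evaluate the objective at each vertex of the feasible region:
  z(0, 0) = 0
  z(10, 0) = 80
  z(6, 8) = 88  ←
  z(4.5, 9.5) = 83.5
  z(0, 10.4) = 52
The maximum is at x_1 = 6, x_2 = 8.

x_1 = 6, x_2 = 8, z = 88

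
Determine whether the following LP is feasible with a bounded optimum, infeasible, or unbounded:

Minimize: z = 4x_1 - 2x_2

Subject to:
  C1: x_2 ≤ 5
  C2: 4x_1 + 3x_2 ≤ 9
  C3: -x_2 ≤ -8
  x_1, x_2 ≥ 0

Infeasible (no feasible solution exists)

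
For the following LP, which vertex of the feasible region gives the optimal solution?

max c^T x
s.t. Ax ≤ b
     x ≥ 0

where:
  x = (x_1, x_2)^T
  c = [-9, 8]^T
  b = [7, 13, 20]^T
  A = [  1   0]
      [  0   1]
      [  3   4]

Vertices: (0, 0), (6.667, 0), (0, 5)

Evaluate the objective at each vertex of the feasible region:
  z(0, 0) = 0
  z(6.667, 0) = -60
  z(0, 5) = 40  ←
The maximum is at x_1 = 0, x_2 = 5.

(0, 5)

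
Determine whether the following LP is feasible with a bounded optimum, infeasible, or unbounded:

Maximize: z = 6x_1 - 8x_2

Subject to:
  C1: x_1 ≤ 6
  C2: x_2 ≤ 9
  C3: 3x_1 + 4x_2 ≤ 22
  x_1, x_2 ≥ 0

Feasible with a bounded optimal solution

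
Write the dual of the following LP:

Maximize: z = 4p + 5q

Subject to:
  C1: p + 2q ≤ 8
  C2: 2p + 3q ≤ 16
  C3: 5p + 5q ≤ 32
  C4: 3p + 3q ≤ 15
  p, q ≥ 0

Primal max cᵀx s.t. Ax ≤ b, x ≥ 0  →  Dual min bᵀy s.t. Aᵀy ≥ c, y ≥ 0.

Minimize: z = 8y1 + 16y2 + 32y3 + 15y4

Subject to:
  y1 + 2y2 + 5y3 + 3y4 ≥ 4
  2y1 + 3y2 + 5y3 + 3y4 ≥ 5
  y1, y2, y3, y4 ≥ 0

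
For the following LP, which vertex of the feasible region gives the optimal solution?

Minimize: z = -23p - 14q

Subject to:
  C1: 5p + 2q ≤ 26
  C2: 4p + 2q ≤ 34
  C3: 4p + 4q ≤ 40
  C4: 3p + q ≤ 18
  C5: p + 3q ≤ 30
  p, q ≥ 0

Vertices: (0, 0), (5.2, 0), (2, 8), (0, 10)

Evaluate the objective at each vertex of the feasible region:
  z(0, 0) = 0
  z(5.2, 0) = -119.6
  z(2, 8) = -158  ←
  z(0, 10) = -140
The minimum is at p = 2, q = 8.

(2, 8)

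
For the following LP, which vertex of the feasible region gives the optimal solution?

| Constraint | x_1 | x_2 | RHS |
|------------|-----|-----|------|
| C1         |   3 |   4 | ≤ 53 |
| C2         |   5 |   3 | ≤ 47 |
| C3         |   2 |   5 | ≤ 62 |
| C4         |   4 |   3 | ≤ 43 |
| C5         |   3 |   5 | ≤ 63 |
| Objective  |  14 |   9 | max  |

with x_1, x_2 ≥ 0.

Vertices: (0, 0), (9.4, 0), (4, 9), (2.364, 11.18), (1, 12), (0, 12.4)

Evaluate the objective at each vertex of the feasible region:
  z(0, 0) = 0
  z(9.4, 0) = 131.6
  z(4, 9) = 137  ←
  z(2.364, 11.18) = 133.7
  z(1, 12) = 122
  z(0, 12.4) = 111.6
The maximum is at x_1 = 4, x_2 = 9.

(4, 9)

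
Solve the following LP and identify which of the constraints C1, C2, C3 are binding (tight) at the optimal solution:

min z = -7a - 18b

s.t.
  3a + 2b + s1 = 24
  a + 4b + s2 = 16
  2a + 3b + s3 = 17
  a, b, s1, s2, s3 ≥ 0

At a = 4, b = 3, compute slack b - a·x for each constraint:
  C1: 24 − 18 = 6  (slack)
  C2: 16 − 16 = 0  (binding)
  C3: 17 − 17 = 0  (binding)

Optimal: a = 4, b = 3
Binding: C2, C3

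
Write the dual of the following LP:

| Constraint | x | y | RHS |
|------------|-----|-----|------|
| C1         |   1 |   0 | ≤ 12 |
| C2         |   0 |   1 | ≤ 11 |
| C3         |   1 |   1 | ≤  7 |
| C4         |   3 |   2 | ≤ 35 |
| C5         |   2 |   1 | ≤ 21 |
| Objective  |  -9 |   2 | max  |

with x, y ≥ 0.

Primal max cᵀx s.t. Ax ≤ b, x ≥ 0  →  Dual min bᵀy s.t. Aᵀy ≥ c, y ≥ 0.

Minimize: z = 12y1 + 11y2 + 7y3 + 35y4 + 21y5

Subject to:
  y1 + y3 + 3y4 + 2y5 ≥ -9
  y2 + y3 + 2y4 + y5 ≥ 2
  y1, y2, y3, y4, y5 ≥ 0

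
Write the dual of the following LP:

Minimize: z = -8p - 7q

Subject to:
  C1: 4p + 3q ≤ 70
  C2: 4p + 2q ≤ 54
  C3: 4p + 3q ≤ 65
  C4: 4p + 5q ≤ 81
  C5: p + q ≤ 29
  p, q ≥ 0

Primal min cᵀx s.t. Ax ≤ b, x ≥ 0  →  Dual max −bᵀy s.t. Aᵀy ≥ −c, y ≥ 0.

Maximize: z = -70y1 - 54y2 - 65y3 - 81y4 - 29y5

Subject to:
  4y1 + 4y2 + 4y3 + 4y4 + y5 ≥ 8
  3y1 + 2y2 + 3y3 + 5y4 + y5 ≥ 7
  y1, y2, y3, y4, y5 ≥ 0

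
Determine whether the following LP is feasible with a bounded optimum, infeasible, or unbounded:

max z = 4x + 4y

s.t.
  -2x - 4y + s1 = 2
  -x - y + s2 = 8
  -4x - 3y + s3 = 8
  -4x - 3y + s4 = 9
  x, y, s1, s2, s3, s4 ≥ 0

Unbounded (objective can increase without bound)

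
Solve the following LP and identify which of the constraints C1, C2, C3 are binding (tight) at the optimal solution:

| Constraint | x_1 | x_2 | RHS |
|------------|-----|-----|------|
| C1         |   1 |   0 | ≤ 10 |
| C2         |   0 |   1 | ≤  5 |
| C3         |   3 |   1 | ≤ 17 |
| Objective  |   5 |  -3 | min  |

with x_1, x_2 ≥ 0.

At x_1 = 0, x_2 = 5, compute slack b - a·x for each constraint:
  C1: 10 − 0 = 10  (slack)
  C2: 5 − 5 = 0  (binding)
  C3: 17 − 5 = 12  (slack)

Optimal: x_1 = 0, x_2 = 5
Binding: C2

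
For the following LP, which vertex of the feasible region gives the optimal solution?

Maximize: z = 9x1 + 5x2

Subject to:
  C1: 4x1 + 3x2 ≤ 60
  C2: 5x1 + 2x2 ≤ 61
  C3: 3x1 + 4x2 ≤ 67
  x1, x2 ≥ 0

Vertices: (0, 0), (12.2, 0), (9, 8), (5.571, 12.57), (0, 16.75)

Evaluate the objective at each vertex of the feasible region:
  z(0, 0) = 0
  z(12.2, 0) = 109.8
  z(9, 8) = 121  ←
  z(5.571, 12.57) = 113
  z(0, 16.75) = 83.75
The maximum is at x1 = 9, x2 = 8.

(9, 8)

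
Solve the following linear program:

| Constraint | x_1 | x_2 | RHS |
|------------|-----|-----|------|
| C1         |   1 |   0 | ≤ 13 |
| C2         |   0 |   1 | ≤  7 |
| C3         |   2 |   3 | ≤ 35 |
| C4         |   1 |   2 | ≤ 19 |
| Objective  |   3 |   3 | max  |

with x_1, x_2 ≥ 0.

Evaluate the objective at each vertex of the feasible region:
  z(0, 0) = 0
  z(13, 0) = 39
  z(13, 3) = 48  ←
  z(5, 7) = 36
  z(0, 7) = 21
The maximum is at x_1 = 13, x_2 = 3.

x_1 = 13, x_2 = 3, z = 48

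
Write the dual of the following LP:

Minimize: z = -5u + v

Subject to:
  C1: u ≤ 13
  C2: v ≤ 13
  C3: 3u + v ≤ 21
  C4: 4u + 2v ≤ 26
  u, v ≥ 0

Primal min cᵀx s.t. Ax ≤ b, x ≥ 0  →  Dual max −bᵀy s.t. Aᵀy ≥ −c, y ≥ 0.

Maximize: z = -13y1 - 13y2 - 21y3 - 26y4

Subject to:
  y1 + 3y3 + 4y4 ≥ 5
  y2 + y3 + 2y4 ≥ -1
  y1, y2, y3, y4 ≥ 0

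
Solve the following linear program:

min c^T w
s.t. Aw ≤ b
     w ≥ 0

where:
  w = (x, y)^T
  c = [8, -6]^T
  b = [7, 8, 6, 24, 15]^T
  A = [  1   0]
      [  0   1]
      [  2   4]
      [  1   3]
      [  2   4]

Evaluate the objective at each vertex of the feasible region:
  z(0, 0) = 0
  z(3, 0) = 24
  z(0, 1.5) = -9  ←
The minimum is at x = 0, y = 1.5.

x = 0, y = 1.5, z = -9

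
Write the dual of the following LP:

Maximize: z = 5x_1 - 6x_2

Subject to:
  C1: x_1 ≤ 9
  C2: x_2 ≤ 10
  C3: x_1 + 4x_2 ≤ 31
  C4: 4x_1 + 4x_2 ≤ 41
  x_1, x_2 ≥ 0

Primal max cᵀx s.t. Ax ≤ b, x ≥ 0  →  Dual min bᵀy s.t. Aᵀy ≥ c, y ≥ 0.

Minimize: z = 9y1 + 10y2 + 31y3 + 41y4

Subject to:
  y1 + y3 + 4y4 ≥ 5
  y2 + 4y3 + 4y4 ≥ -6
  y1, y2, y3, y4 ≥ 0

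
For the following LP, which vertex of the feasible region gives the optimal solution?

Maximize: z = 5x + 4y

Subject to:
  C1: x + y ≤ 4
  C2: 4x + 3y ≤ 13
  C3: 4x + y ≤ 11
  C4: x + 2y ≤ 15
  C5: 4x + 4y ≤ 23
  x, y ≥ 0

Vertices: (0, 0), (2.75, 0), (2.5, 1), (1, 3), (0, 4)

Evaluate the objective at each vertex of the feasible region:
  z(0, 0) = 0
  z(2.75, 0) = 13.75
  z(2.5, 1) = 16.5
  z(1, 3) = 17  ←
  z(0, 4) = 16
The maximum is at x = 1, y = 3.

(1, 3)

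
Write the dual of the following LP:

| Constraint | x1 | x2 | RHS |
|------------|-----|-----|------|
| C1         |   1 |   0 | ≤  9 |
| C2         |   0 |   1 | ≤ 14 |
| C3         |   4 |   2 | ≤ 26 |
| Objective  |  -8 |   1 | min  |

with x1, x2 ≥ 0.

Primal min cᵀx s.t. Ax ≤ b, x ≥ 0  →  Dual max −bᵀy s.t. Aᵀy ≥ −c, y ≥ 0.

Maximize: z = -9y1 - 14y2 - 26y3

Subject to:
  y1 + 4y3 ≥ 8
  y2 + 2y3 ≥ -1
  y1, y2, y3 ≥ 0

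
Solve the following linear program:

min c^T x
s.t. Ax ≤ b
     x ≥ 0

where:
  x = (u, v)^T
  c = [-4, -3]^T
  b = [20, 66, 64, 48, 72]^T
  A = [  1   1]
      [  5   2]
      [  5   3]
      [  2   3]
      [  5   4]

Evaluate the objective at each vertex of the feasible region:
  z(0, 0) = 0
  z(12.8, 0) = -51.2
  z(8, 8) = -56  ←
  z(3.429, 13.71) = -54.86
  z(0, 16) = -48
The minimum is at u = 8, v = 8.

u = 8, v = 8, z = -56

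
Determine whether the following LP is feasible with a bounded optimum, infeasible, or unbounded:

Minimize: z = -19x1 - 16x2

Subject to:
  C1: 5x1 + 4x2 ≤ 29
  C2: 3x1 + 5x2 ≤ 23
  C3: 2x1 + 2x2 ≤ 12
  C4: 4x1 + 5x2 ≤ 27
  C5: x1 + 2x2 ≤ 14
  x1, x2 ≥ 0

Feasible with a bounded optimal solution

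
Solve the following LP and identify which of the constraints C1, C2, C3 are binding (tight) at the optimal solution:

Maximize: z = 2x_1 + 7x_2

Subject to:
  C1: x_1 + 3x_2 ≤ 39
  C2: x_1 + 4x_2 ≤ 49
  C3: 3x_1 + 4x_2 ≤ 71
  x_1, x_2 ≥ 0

At x_1 = 9, x_2 = 10, compute slack b - a·x for each constraint:
  C1: 39 − 39 = 0  (binding)
  C2: 49 − 49 = 0  (binding)
  C3: 71 − 67 = 4  (slack)

Optimal: x_1 = 9, x_2 = 10
Binding: C1, C2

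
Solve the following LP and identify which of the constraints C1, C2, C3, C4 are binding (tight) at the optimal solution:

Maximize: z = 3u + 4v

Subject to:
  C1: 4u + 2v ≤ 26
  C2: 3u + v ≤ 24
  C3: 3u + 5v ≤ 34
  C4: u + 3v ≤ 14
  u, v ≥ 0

At u = 5, v = 3, compute slack b - a·x for each constraint:
  C1: 26 − 26 = 0  (binding)
  C2: 24 − 18 = 6  (slack)
  C3: 34 − 30 = 4  (slack)
  C4: 14 − 14 = 0  (binding)

Optimal: u = 5, v = 3
Binding: C1, C4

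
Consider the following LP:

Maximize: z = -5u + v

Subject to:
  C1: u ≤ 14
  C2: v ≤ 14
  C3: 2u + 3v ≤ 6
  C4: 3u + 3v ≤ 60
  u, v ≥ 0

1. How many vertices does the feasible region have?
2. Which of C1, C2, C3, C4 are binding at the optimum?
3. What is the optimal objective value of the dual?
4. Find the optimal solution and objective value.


1. 3
2. C3
3. 2
4. u = 0, v = 2, z = 2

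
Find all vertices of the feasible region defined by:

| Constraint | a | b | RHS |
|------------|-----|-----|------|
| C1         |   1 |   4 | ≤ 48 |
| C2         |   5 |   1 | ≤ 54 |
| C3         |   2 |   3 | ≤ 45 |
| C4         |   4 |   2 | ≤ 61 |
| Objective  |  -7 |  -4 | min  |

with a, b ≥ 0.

(0, 0), (10.8, 0), (9, 9), (7.2, 10.2), (0, 12)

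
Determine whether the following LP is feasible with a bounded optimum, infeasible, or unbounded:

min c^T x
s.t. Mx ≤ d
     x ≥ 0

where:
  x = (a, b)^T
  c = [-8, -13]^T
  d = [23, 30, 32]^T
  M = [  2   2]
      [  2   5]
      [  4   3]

Feasible with a bounded optimal solution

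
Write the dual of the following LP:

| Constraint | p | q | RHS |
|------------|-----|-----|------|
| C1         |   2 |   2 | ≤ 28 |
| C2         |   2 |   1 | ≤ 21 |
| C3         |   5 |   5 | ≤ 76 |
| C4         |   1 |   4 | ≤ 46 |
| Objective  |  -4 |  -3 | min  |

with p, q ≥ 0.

Primal min cᵀx s.t. Ax ≤ b, x ≥ 0  →  Dual max −bᵀy s.t. Aᵀy ≥ −c, y ≥ 0.

Maximize: z = -28y1 - 21y2 - 76y3 - 46y4

Subject to:
  2y1 + 2y2 + 5y3 + y4 ≥ 4
  2y1 + y2 + 5y3 + 4y4 ≥ 3
  y1, y2, y3, y4 ≥ 0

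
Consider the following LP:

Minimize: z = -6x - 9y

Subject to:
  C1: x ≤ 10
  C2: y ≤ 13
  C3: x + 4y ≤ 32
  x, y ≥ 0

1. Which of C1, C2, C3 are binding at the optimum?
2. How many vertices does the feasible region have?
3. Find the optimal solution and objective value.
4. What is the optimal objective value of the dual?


1. C1, C3
2. 4
3. x = 10, y = 5.5, z = -109.5
4. -109.5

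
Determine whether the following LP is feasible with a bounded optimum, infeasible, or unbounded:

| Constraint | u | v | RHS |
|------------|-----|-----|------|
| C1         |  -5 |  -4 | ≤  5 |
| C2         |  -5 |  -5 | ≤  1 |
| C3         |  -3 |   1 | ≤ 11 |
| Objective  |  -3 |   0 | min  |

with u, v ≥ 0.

Unbounded (objective can decrease without bound)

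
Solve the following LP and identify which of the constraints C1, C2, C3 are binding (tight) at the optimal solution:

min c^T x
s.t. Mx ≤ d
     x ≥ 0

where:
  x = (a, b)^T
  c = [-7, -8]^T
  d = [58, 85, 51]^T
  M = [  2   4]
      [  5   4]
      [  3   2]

At a = 9, b = 10, compute slack b - a·x for each constraint:
  C1: 58 − 58 = 0  (binding)
  C2: 85 − 85 = 0  (binding)
  C3: 51 − 47 = 4  (slack)

Optimal: a = 9, b = 10
Binding: C1, C2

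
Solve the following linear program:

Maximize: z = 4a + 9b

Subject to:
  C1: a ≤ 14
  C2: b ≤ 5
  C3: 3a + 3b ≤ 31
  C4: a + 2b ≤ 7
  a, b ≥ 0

Evaluate the objective at each vertex of the feasible region:
  z(0, 0) = 0
  z(7, 0) = 28
  z(0, 3.5) = 31.5  ←
The maximum is at a = 0, b = 3.5.

a = 0, b = 3.5, z = 31.5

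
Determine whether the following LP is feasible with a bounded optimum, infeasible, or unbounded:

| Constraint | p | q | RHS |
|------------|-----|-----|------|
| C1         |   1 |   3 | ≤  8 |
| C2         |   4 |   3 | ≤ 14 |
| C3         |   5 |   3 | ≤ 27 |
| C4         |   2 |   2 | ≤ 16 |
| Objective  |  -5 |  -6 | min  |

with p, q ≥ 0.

Feasible with a bounded optimal solution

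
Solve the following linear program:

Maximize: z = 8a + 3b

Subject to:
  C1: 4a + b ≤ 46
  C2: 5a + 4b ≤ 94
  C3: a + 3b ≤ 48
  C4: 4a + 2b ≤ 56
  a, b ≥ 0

Evaluate the objective at each vertex of the feasible region:
  z(0, 0) = 0
  z(11.5, 0) = 92
  z(9, 10) = 102  ←
  z(7.2, 13.6) = 98.4
  z(0, 16) = 48
The maximum is at a = 9, b = 10.

a = 9, b = 10, z = 102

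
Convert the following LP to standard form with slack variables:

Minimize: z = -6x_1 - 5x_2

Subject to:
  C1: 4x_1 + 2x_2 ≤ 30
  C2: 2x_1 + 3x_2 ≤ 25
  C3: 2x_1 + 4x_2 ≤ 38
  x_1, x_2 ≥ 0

min z = -6x_1 - 5x_2

s.t.
  4x_1 + 2x_2 + s1 = 30
  2x_1 + 3x_2 + s2 = 25
  2x_1 + 4x_2 + s3 = 38
  x_1, x_2, s1, s2, s3 ≥ 0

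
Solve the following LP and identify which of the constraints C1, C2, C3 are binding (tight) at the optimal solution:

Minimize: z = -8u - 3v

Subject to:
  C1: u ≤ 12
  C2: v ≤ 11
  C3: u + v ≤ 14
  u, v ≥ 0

At u = 12, v = 2, compute slack b - a·x for each constraint:
  C1: 12 − 12 = 0  (binding)
  C2: 11 − 2 = 9  (slack)
  C3: 14 − 14 = 0  (binding)

Optimal: u = 12, v = 2
Binding: C1, C3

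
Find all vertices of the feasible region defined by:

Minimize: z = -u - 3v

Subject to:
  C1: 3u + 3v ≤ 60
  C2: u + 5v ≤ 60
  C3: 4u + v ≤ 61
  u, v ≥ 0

(0, 0), (15.25, 0), (13.67, 6.333), (10, 10), (0, 12)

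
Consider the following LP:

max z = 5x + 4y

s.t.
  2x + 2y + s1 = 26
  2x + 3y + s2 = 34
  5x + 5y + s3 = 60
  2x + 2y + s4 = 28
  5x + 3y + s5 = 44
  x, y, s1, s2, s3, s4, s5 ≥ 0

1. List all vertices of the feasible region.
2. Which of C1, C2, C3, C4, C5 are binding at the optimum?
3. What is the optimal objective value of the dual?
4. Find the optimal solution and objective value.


1. (0, 0), (8.8, 0), (4, 8), (2, 10), (0, 11.33)
2. C3, C5
3. 52
4. x = 4, y = 8, z = 52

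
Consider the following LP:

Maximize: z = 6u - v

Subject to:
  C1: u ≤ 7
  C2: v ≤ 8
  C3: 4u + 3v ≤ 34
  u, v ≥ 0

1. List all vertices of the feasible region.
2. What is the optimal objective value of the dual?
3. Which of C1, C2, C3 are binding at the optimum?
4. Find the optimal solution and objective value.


1. (0, 0), (7, 0), (7, 2), (2.5, 8), (0, 8)
2. 42
3. C1
4. u = 7, v = 0, z = 42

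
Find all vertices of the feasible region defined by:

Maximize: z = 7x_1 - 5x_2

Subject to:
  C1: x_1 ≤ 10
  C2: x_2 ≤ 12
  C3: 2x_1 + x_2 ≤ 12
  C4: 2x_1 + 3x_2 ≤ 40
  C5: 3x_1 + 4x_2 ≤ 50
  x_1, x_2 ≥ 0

(0, 0), (6, 0), (0, 12)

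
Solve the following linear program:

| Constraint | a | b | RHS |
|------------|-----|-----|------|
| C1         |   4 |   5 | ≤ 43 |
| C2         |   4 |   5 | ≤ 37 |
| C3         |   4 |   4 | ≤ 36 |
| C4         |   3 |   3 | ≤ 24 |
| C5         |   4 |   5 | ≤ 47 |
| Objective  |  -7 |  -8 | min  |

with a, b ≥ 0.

Evaluate the objective at each vertex of the feasible region:
  z(0, 0) = 0
  z(8, 0) = -56
  z(3, 5) = -61  ←
  z(0, 7.4) = -59.2
The minimum is at a = 3, b = 5.

a = 3, b = 5, z = -61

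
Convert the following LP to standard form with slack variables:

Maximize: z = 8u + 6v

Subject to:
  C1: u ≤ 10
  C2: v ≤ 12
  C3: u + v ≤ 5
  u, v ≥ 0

max z = 8u + 6v

s.t.
  u + s1 = 10
  v + s2 = 12
  u + v + s3 = 5
  u, v, s1, s2, s3 ≥ 0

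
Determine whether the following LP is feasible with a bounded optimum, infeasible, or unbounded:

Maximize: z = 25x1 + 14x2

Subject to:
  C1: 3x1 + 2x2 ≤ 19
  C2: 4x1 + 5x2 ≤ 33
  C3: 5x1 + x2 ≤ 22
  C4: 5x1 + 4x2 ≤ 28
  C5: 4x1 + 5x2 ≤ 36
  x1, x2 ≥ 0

Feasible with a bounded optimal solution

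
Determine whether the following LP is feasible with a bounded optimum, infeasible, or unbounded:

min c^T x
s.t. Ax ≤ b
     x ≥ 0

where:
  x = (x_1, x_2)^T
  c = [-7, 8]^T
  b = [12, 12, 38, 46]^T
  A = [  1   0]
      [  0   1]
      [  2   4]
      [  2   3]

Feasible with a bounded optimal solution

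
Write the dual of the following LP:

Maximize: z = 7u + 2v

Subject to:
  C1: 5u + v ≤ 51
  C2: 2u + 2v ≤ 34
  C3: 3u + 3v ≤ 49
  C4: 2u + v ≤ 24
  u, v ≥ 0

Primal max cᵀx s.t. Ax ≤ b, x ≥ 0  →  Dual min bᵀy s.t. Aᵀy ≥ c, y ≥ 0.

Minimize: z = 51y1 + 34y2 + 49y3 + 24y4

Subject to:
  5y1 + 2y2 + 3y3 + 2y4 ≥ 7
  y1 + 2y2 + 3y3 + y4 ≥ 2
  y1, y2, y3, y4 ≥ 0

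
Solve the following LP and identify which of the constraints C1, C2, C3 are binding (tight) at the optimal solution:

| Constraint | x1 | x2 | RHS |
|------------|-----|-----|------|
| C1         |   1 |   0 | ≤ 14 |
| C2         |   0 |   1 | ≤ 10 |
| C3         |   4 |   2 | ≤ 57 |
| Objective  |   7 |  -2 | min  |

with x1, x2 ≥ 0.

At x1 = 0, x2 = 10, compute slack b - a·x for each constraint:
  C1: 14 − 0 = 14  (slack)
  C2: 10 − 10 = 0  (binding)
  C3: 57 − 20 = 37  (slack)

Optimal: x1 = 0, x2 = 10
Binding: C2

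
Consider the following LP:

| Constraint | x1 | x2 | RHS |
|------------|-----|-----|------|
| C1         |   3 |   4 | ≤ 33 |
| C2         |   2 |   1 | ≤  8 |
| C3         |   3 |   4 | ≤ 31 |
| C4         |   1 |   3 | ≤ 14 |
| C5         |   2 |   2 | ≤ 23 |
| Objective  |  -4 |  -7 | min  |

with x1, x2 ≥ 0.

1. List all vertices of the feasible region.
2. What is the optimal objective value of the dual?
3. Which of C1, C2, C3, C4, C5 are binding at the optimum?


1. (0, 0), (4, 0), (2, 4), (0, 4.667)
2. -36
3. C2, C4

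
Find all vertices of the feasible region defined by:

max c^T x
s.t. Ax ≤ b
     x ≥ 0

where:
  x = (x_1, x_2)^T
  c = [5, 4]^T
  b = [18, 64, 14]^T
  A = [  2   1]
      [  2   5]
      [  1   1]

(0, 0), (9, 0), (4, 10), (2, 12), (0, 12.8)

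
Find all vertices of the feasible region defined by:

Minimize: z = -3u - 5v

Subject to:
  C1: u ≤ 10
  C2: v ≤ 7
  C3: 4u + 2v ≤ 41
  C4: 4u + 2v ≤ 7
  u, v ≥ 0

(0, 0), (1.75, 0), (0, 3.5)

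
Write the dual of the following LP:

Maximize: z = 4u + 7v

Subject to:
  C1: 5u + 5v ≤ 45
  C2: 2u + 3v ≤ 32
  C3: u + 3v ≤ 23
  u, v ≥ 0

Primal max cᵀx s.t. Ax ≤ b, x ≥ 0  →  Dual min bᵀy s.t. Aᵀy ≥ c, y ≥ 0.

Minimize: z = 45y1 + 32y2 + 23y3

Subject to:
  5y1 + 2y2 + y3 ≥ 4
  5y1 + 3y2 + 3y3 ≥ 7
  y1, y2, y3 ≥ 0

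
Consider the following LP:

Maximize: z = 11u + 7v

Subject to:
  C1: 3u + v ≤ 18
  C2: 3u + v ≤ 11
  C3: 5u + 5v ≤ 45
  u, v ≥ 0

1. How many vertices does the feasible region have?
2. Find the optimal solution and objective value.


1. 4
2. u = 1, v = 8, z = 67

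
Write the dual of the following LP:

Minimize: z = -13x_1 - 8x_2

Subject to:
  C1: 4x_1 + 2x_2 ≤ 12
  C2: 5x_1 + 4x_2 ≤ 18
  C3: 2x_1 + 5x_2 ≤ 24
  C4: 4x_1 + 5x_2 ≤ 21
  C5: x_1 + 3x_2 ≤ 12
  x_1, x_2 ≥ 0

Primal min cᵀx s.t. Ax ≤ b, x ≥ 0  →  Dual max −bᵀy s.t. Aᵀy ≥ −c, y ≥ 0.

Maximize: z = -12y1 - 18y2 - 24y3 - 21y4 - 12y5

Subject to:
  4y1 + 5y2 + 2y3 + 4y4 + y5 ≥ 13
  2y1 + 4y2 + 5y3 + 5y4 + 3y5 ≥ 8
  y1, y2, y3, y4, y5 ≥ 0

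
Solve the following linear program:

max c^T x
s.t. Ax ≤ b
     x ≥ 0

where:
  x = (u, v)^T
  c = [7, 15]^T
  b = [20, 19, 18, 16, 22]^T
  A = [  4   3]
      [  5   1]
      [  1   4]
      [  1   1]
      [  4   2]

Evaluate the objective at each vertex of the feasible region:
  z(0, 0) = 0
  z(3.8, 0) = 26.6
  z(3.364, 2.182) = 56.27
  z(2, 4) = 74  ←
  z(0, 4.5) = 67.5
The maximum is at u = 2, v = 4.

u = 2, v = 4, z = 74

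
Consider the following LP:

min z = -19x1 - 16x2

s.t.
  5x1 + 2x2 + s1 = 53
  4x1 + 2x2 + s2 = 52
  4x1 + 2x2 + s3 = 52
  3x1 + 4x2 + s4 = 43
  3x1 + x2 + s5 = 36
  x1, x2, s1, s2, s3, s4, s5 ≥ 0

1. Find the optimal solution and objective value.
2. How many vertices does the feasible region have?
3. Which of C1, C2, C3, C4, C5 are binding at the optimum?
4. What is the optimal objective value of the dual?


1. x1 = 9, x2 = 4, z = -235
2. 4
3. C1, C4
4. -235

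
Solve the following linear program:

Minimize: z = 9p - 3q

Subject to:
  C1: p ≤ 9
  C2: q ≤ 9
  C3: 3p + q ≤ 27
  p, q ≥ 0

Evaluate the objective at each vertex of the feasible region:
  z(0, 0) = 0
  z(9, 0) = 81
  z(6, 9) = 27
  z(0, 9) = -27  ←
The minimum is at p = 0, q = 9.

p = 0, q = 9, z = -27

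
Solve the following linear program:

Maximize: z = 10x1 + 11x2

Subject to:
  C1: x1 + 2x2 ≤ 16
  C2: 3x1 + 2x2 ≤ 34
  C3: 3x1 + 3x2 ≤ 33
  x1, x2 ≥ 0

Evaluate the objective at each vertex of the feasible region:
  z(0, 0) = 0
  z(11, 0) = 110
  z(6, 5) = 115  ←
  z(0, 8) = 88
The maximum is at x1 = 6, x2 = 5.

x1 = 6, x2 = 5, z = 115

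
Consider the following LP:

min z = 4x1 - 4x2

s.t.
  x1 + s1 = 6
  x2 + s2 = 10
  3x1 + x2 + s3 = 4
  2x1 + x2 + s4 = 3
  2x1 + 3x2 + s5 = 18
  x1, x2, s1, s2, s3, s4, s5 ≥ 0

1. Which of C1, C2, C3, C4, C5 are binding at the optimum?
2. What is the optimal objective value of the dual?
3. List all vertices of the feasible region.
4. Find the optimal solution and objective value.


1. C4
2. -12
3. (0, 0), (1.333, 0), (1, 1), (0, 3)
4. x1 = 0, x2 = 3, z = -12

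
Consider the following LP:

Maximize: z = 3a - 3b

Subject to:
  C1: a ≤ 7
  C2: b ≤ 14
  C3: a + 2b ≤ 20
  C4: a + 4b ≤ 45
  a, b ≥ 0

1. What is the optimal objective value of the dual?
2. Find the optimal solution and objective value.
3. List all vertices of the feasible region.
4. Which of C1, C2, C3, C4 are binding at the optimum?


1. 21
2. a = 7, b = 0, z = 21
3. (0, 0), (7, 0), (7, 6.5), (0, 10)
4. C1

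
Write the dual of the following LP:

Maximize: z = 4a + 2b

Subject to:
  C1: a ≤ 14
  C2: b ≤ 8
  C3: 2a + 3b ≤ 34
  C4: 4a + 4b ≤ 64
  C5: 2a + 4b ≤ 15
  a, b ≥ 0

Primal max cᵀx s.t. Ax ≤ b, x ≥ 0  →  Dual min bᵀy s.t. Aᵀy ≥ c, y ≥ 0.

Minimize: z = 14y1 + 8y2 + 34y3 + 64y4 + 15y5

Subject to:
  y1 + 2y3 + 4y4 + 2y5 ≥ 4
  y2 + 3y3 + 4y4 + 4y5 ≥ 2
  y1, y2, y3, y4, y5 ≥ 0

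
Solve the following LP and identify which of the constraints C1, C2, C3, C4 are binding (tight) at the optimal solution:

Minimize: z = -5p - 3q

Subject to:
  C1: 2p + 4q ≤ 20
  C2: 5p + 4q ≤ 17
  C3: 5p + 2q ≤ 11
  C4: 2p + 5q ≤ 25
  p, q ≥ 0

At p = 1, q = 3, compute slack b - a·x for each constraint:
  C1: 20 − 14 = 6  (slack)
  C2: 17 − 17 = 0  (binding)
  C3: 11 − 11 = 0  (binding)
  C4: 25 − 17 = 8  (slack)

Optimal: p = 1, q = 3
Binding: C2, C3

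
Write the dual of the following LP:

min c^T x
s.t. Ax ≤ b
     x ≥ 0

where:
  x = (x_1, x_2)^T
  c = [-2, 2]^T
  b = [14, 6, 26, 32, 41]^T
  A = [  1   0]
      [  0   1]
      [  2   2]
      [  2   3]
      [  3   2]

Primal min cᵀx s.t. Ax ≤ b, x ≥ 0  →  Dual max −bᵀy s.t. Aᵀy ≥ −c, y ≥ 0.

Maximize: z = -14y1 - 6y2 - 26y3 - 32y4 - 41y5

Subject to:
  y1 + 2y3 + 2y4 + 3y5 ≥ 2
  y2 + 2y3 + 3y4 + 2y5 ≥ -2
  y1, y2, y3, y4, y5 ≥ 0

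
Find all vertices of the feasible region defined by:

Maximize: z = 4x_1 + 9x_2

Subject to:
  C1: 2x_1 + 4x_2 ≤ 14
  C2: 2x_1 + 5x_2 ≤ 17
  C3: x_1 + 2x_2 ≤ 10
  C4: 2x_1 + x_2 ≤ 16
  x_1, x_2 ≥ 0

(0, 0), (7, 0), (1, 3), (0, 3.4)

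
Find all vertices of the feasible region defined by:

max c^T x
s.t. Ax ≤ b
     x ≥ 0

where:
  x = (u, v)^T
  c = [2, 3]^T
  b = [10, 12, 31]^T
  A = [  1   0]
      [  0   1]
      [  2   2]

(0, 0), (10, 0), (10, 5.5), (3.5, 12), (0, 12)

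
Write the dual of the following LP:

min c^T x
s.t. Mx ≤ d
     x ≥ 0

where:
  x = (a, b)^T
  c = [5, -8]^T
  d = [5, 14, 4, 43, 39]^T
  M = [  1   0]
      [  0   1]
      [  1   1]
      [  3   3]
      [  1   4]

Primal min cᵀx s.t. Ax ≤ b, x ≥ 0  →  Dual max −bᵀy s.t. Aᵀy ≥ −c, y ≥ 0.

Maximize: z = -5y1 - 14y2 - 4y3 - 43y4 - 39y5

Subject to:
  y1 + y3 + 3y4 + y5 ≥ -5
  y2 + y3 + 3y4 + 4y5 ≥ 8
  y1, y2, y3, y4, y5 ≥ 0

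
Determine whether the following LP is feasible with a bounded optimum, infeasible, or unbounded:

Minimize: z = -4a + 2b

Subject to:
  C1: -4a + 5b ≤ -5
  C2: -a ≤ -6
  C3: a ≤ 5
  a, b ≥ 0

Infeasible (no feasible solution exists)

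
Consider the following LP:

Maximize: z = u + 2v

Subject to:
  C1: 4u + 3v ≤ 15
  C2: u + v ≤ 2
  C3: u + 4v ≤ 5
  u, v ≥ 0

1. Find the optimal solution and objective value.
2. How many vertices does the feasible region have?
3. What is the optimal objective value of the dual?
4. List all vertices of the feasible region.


1. u = 1, v = 1, z = 3
2. 4
3. 3
4. (0, 0), (2, 0), (1, 1), (0, 1.25)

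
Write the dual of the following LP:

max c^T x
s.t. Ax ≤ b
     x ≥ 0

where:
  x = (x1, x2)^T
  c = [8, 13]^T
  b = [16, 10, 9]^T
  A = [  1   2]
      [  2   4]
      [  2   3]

Primal max cᵀx s.t. Ax ≤ b, x ≥ 0  →  Dual min bᵀy s.t. Aᵀy ≥ c, y ≥ 0.

Minimize: z = 16y1 + 10y2 + 9y3

Subject to:
  y1 + 2y2 + 2y3 ≥ 8
  2y1 + 4y2 + 3y3 ≥ 13
  y1, y2, y3 ≥ 0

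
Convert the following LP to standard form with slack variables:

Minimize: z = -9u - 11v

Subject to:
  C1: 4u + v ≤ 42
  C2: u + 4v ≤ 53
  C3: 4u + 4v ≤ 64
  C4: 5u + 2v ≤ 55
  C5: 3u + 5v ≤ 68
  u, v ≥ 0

min z = -9u - 11v

s.t.
  4u + v + s1 = 42
  u + 4v + s2 = 53
  4u + 4v + s3 = 64
  5u + 2v + s4 = 55
  3u + 5v + s5 = 68
  u, v, s1, s2, s3, s4, s5 ≥ 0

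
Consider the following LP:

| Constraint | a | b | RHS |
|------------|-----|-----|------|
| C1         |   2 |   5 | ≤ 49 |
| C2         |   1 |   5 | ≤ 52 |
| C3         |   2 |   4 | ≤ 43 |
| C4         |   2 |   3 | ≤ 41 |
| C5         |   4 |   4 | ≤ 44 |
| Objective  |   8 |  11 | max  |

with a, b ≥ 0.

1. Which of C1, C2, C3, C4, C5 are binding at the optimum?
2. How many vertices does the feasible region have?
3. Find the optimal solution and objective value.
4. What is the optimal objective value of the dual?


1. C1, C5
2. 4
3. a = 2, b = 9, z = 115
4. 115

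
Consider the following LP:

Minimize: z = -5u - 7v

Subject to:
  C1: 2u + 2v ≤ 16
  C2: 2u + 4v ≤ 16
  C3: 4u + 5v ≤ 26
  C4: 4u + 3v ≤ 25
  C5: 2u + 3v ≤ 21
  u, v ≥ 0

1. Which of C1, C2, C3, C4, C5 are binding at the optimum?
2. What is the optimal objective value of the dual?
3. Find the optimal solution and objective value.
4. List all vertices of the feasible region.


1. C2, C3
2. -34
3. u = 4, v = 2, z = -34
4. (0, 0), (6.25, 0), (5.875, 0.5), (4, 2), (0, 4)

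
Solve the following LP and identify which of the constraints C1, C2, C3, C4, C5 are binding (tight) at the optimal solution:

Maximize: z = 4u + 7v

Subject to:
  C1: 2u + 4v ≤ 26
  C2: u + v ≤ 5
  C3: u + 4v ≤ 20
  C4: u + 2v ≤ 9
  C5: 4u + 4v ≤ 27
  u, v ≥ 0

At u = 1, v = 4, compute slack b - a·x for each constraint:
  C1: 26 − 18 = 8  (slack)
  C2: 5 − 5 = 0  (binding)
  C3: 20 − 17 = 3  (slack)
  C4: 9 − 9 = 0  (binding)
  C5: 27 − 20 = 7  (slack)

Optimal: u = 1, v = 4
Binding: C2, C4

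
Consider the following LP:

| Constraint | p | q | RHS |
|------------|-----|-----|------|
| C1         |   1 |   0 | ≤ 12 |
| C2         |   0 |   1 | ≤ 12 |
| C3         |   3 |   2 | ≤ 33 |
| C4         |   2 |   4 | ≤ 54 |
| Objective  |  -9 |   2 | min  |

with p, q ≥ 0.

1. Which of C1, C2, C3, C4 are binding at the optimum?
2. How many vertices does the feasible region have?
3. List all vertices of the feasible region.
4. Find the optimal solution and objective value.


1. C3
2. 4
3. (0, 0), (11, 0), (3, 12), (0, 12)
4. p = 11, q = 0, z = -99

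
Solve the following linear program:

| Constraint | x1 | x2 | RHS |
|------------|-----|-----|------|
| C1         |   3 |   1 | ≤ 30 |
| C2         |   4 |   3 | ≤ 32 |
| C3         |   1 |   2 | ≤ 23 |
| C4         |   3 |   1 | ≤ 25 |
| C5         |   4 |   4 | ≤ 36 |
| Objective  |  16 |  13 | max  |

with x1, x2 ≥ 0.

Evaluate the objective at each vertex of the feasible region:
  z(0, 0) = 0
  z(8, 0) = 128
  z(5, 4) = 132  ←
  z(0, 9) = 117
The maximum is at x1 = 5, x2 = 4.

x1 = 5, x2 = 4, z = 132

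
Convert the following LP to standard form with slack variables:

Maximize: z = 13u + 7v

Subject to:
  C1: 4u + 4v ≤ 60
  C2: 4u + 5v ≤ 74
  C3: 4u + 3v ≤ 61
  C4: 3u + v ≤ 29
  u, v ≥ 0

max z = 13u + 7v

s.t.
  4u + 4v + s1 = 60
  4u + 5v + s2 = 74
  4u + 3v + s3 = 61
  3u + v + s4 = 29
  u, v, s1, s2, s3, s4 ≥ 0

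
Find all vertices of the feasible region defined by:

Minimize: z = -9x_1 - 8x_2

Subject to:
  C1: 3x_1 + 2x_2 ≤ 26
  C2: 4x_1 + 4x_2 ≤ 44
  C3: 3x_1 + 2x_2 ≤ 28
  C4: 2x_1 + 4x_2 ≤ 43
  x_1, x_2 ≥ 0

(0, 0), (8.667, 0), (4, 7), (0.5, 10.5), (0, 10.75)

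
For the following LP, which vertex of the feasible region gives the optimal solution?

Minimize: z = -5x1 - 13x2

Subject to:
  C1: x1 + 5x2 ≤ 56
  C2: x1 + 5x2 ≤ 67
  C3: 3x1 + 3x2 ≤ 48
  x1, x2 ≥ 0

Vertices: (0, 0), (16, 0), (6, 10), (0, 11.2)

Evaluate the objective at each vertex of the feasible region:
  z(0, 0) = 0
  z(16, 0) = -80
  z(6, 10) = -160  ←
  z(0, 11.2) = -145.6
The minimum is at x1 = 6, x2 = 10.

(6, 10)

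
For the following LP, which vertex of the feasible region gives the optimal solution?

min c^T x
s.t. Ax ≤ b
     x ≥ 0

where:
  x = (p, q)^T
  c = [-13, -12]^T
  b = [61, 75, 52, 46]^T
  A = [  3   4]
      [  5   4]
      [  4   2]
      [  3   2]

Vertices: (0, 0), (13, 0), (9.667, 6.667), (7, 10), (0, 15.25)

Evaluate the objective at each vertex of the feasible region:
  z(0, 0) = 0
  z(13, 0) = -169
  z(9.667, 6.667) = -205.7
  z(7, 10) = -211  ←
  z(0, 15.25) = -183
The minimum is at p = 7, q = 10.

(7, 10)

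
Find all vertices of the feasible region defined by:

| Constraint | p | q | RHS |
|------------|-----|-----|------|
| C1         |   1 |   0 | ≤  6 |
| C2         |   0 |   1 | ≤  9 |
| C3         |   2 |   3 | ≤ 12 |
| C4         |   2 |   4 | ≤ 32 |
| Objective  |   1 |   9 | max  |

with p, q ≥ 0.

(0, 0), (6, 0), (0, 4)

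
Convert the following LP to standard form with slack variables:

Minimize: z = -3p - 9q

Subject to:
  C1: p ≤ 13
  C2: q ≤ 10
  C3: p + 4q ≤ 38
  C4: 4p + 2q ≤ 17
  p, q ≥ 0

min z = -3p - 9q

s.t.
  p + s1 = 13
  q + s2 = 10
  p + 4q + s3 = 38
  4p + 2q + s4 = 17
  p, q, s1, s2, s3, s4 ≥ 0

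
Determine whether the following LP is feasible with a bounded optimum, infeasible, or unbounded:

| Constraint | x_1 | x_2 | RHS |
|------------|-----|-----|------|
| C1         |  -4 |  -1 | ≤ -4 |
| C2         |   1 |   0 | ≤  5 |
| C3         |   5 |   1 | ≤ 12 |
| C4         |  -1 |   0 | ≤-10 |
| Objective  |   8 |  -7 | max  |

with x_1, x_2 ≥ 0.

Infeasible (no feasible solution exists)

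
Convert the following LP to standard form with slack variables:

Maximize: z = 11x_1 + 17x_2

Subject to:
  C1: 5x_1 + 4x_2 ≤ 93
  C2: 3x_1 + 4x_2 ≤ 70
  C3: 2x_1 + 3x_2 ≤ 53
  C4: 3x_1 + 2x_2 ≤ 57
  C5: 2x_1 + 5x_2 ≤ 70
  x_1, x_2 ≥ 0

max z = 11x_1 + 17x_2

s.t.
  5x_1 + 4x_2 + s1 = 93
  3x_1 + 4x_2 + s2 = 70
  2x_1 + 3x_2 + s3 = 53
  3x_1 + 2x_2 + s4 = 57
  2x_1 + 5x_2 + s5 = 70
  x_1, x_2, s1, s2, s3, s4, s5 ≥ 0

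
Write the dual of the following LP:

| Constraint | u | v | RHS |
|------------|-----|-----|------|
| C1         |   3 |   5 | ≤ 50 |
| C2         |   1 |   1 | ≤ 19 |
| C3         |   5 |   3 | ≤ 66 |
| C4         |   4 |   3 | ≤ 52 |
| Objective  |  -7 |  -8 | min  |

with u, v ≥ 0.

Primal min cᵀx s.t. Ax ≤ b, x ≥ 0  →  Dual max −bᵀy s.t. Aᵀy ≥ −c, y ≥ 0.

Maximize: z = -50y1 - 19y2 - 66y3 - 52y4

Subject to:
  3y1 + y2 + 5y3 + 4y4 ≥ 7
  5y1 + y2 + 3y3 + 3y4 ≥ 8
  y1, y2, y3, y4 ≥ 0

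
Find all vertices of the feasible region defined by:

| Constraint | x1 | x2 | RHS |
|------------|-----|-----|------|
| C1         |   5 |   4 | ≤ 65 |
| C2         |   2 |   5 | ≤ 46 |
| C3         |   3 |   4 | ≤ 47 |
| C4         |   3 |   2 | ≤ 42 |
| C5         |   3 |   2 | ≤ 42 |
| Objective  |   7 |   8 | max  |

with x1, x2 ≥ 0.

(0, 0), (13, 0), (9, 5), (7.286, 6.286), (0, 9.2)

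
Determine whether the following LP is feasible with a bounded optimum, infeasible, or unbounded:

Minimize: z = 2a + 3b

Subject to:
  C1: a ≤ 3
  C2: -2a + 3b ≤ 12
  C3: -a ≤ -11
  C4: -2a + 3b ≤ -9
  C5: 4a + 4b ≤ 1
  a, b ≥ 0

Infeasible (no feasible solution exists)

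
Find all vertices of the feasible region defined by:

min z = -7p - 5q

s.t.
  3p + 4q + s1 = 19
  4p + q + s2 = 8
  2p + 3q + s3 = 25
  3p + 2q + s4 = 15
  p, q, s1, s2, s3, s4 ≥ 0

(0, 0), (2, 0), (1, 4), (0, 4.75)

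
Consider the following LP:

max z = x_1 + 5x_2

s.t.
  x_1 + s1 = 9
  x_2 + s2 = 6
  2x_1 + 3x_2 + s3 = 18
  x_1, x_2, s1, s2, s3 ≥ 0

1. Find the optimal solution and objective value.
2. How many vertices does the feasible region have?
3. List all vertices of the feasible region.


1. x_1 = 0, x_2 = 6, z = 30
2. 3
3. (0, 0), (9, 0), (0, 6)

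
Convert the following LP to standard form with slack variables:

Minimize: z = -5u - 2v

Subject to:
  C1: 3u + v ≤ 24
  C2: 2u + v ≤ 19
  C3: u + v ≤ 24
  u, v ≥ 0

min z = -5u - 2v

s.t.
  3u + v + s1 = 24
  2u + v + s2 = 19
  u + v + s3 = 24
  u, v, s1, s2, s3 ≥ 0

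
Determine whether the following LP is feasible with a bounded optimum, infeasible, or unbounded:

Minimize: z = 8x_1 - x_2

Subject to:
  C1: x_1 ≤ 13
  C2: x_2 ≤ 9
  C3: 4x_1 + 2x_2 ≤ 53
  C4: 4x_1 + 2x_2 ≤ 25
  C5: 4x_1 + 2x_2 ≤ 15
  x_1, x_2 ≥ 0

Feasible with a bounded optimal solution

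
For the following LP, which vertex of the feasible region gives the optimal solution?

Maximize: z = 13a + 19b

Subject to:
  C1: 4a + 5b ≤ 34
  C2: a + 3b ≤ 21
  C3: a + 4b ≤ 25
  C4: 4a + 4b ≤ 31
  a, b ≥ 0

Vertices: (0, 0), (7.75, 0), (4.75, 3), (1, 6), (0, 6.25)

Evaluate the objective at each vertex of the feasible region:
  z(0, 0) = 0
  z(7.75, 0) = 100.8
  z(4.75, 3) = 118.8
  z(1, 6) = 127  ←
  z(0, 6.25) = 118.8
The maximum is at a = 1, b = 6.

(1, 6)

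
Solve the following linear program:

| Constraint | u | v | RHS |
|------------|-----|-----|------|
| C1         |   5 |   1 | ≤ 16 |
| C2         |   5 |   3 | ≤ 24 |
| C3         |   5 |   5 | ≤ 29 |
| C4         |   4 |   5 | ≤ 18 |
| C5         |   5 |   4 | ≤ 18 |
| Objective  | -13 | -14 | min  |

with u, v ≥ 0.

Evaluate the objective at each vertex of the feasible region:
  z(0, 0) = 0
  z(3.2, 0) = -41.6
  z(3.067, 0.6667) = -49.2
  z(2, 2) = -54  ←
  z(0, 3.6) = -50.4
The minimum is at u = 2, v = 2.

u = 2, v = 2, z = -54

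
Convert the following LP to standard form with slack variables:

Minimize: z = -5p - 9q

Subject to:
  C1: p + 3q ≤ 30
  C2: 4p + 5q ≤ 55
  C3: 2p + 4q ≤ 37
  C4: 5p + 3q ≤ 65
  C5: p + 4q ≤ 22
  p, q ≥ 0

min z = -5p - 9q

s.t.
  p + 3q + s1 = 30
  4p + 5q + s2 = 55
  2p + 4q + s3 = 37
  5p + 3q + s4 = 65
  p + 4q + s5 = 22
  p, q, s1, s2, s3, s4, s5 ≥ 0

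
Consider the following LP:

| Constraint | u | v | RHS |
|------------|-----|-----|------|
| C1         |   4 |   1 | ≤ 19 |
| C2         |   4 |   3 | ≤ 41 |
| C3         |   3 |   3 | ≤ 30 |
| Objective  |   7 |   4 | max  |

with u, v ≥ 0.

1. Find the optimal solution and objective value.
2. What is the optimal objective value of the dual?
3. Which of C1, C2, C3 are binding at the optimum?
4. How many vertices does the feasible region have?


1. u = 3, v = 7, z = 49
2. 49
3. C1, C3
4. 4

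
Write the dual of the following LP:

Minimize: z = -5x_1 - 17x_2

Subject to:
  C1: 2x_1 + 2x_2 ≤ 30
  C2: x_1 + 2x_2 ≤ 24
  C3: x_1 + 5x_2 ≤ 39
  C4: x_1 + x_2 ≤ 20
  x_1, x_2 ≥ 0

Primal min cᵀx s.t. Ax ≤ b, x ≥ 0  →  Dual max −bᵀy s.t. Aᵀy ≥ −c, y ≥ 0.

Maximize: z = -30y1 - 24y2 - 39y3 - 20y4

Subject to:
  2y1 + y2 + y3 + y4 ≥ 5
  2y1 + 2y2 + 5y3 + y4 ≥ 17
  y1, y2, y3, y4 ≥ 0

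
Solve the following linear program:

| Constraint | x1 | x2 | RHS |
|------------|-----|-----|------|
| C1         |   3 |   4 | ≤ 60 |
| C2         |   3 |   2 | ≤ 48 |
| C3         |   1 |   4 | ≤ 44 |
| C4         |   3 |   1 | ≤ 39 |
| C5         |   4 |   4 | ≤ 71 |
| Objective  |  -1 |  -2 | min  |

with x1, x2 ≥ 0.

Evaluate the objective at each vertex of the feasible region:
  z(0, 0) = 0
  z(13, 0) = -13
  z(10.67, 7) = -24.67
  z(8, 9) = -26  ←
  z(0, 11) = -22
The minimum is at x1 = 8, x2 = 9.

x1 = 8, x2 = 9, z = -26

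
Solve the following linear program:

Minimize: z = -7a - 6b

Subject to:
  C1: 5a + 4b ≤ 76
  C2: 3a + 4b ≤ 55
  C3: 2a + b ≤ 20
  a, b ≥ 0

Evaluate the objective at each vertex of the feasible region:
  z(0, 0) = 0
  z(10, 0) = -70
  z(5, 10) = -95  ←
  z(0, 13.75) = -82.5
The minimum is at a = 5, b = 10.

a = 5, b = 10, z = -95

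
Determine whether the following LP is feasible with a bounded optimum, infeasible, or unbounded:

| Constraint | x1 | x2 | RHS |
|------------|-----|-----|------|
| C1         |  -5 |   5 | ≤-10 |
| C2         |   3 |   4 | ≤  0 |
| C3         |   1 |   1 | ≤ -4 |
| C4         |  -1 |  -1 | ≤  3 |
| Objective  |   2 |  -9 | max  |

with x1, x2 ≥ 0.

Infeasible (no feasible solution exists)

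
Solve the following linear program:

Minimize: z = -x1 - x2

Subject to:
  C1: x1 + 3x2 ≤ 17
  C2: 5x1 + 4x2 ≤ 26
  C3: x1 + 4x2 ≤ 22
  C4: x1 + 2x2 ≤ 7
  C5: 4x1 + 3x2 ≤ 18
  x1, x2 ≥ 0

Evaluate the objective at each vertex of the feasible region:
  z(0, 0) = 0
  z(4.5, 0) = -4.5
  z(3, 2) = -5  ←
  z(0, 3.5) = -3.5
The minimum is at x1 = 3, x2 = 2.

x1 = 3, x2 = 2, z = -5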